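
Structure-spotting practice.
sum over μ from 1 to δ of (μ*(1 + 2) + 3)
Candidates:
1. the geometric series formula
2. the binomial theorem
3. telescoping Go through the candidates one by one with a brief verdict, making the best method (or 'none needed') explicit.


Method: no special technique — this is bookkeeping, not technique: standard formulas for sums of constant-multiple powers of μ apply termwise.
- the geometric series formula: there is no constant term-to-term ratio.
- the binomial theorem: no binomial coefficients pair up with complementary powers here.
- telescoping: writing out consecutive terms as given produces no pairwise cancellation.


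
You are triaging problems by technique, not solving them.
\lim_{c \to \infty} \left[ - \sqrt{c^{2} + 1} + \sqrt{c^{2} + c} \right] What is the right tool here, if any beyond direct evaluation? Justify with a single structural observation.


Technique: conjugate multiplication — both pieces blow up but their difference is finite; the conjugate trick rationalizes \sqrt{c^{2} + c} - \sqrt{c^{2} + 1}.


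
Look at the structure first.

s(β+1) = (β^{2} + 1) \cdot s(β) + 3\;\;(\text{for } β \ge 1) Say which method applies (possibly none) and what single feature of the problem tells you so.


Technique: a summation factor — it is first-order linear but the coefficient β^{2} + 1 depends on the index, so multiply through by a summation factor to telescope it.


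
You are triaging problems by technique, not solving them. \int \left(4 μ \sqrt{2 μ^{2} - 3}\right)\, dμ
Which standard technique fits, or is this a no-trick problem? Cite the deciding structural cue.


Best approach: u-substitution — viewed as a product, the integrand is a composition evaluated at 2 μ^{2} - 3 times (a constant multiple of) that inner expression's derivative, so u = 2 μ^{2} - 3 makes it elementary.


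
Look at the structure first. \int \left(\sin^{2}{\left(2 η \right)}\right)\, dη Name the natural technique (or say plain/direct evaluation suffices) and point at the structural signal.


Verdict: a trigonometric identity — \sin^{2}{\left(2 η \right)} calls for power reduction: rewrite via double angles before any antiderivative is attempted.


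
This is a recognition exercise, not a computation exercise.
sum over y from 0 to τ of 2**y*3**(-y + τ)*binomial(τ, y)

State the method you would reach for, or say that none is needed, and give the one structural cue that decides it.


Diagnosis: the binomial theorem — the binomial coefficients weight matched powers of 2 and 3, which is exactly the expansion of a binomial power.


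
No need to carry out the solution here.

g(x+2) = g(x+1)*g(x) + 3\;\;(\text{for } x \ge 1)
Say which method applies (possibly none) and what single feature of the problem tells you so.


Verdict: no special technique — the sequence value feeds back through itself nonlinearly — linear superposition fails, and every superposition-based closed form fails with it.


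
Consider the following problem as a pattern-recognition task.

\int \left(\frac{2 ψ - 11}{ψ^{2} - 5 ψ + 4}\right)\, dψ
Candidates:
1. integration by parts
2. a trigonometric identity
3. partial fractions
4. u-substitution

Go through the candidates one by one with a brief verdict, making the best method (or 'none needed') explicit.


Verdict: partial fractions — the bottom, ψ^{2} - 5 ψ + 4, comes apart into simple factors, and a proper rational function over split factors decomposes.
- integration by parts — no split into a nonconstant polynomial times one of the standard kernels — exp, sine, or cosine of a linear argument, or a logarithm — applies here.
- a trigonometric identity: there is no trigonometric structure at all — the integrand carries no sine or cosine to rewrite.
- partial fractions — applicable, and directly so.
- u-substitution — no subexpression of the integrand serves as a whole-integral substitution inner — individual terms may offer their own, but none carries its derivative as a factor of the full integrand; a working change of variable would have to be constructed from outside the expression.


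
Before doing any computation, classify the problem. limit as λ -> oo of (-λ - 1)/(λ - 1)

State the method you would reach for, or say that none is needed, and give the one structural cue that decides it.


Method: dominant-term comparison — as λ grows, only the highest-degree terms matter — compare leading terms and read the limit off. Viewed as a single quotient this is an ∞/∞ form — an at-infinity application of l'Hôpital's rule would also resolve it; comparing leading growth reads the answer without differentiating.


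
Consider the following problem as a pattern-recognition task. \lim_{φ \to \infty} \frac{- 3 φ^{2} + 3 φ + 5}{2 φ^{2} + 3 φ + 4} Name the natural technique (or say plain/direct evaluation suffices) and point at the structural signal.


Verdict: dominant-term comparison — as φ grows, only the highest-degree terms matter — compare leading terms and read the limit off. As a single quotient, the ∞/∞ shape would yield to repeated differentiation as well — the growth comparison gets there in one look.


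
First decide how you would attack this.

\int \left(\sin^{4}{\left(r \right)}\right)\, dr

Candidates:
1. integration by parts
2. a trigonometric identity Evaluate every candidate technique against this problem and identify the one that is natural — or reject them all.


Best approach: a trigonometric identity — the even trigonometric power \sin^{4}{\left(r \right)} reduces by a double-angle identity before any integration is attempted.
- integration by parts: not the fit here: there is no polynomial factor to ladder down — parts can still close the trigonometric product by recursion, though the identity rewrite is the direct route.
- a trigonometric identity: a fit — the right tool for this form.


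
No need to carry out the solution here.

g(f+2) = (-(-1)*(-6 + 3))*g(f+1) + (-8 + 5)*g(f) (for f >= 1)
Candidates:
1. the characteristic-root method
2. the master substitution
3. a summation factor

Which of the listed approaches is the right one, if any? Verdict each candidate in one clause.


Verdict: the characteristic-root method — linear, homogeneous, constant coefficients: solutions of the form r^f exist — find the roots of the characteristic polynomial.
- the characteristic-root method: a fit — the right tool for this form.
- the master substitution: there is no divide-the-index recursive argument.
- a summation factor: the recurrence reaches back more than one step, outside the first-order family a summation factor normalizes.


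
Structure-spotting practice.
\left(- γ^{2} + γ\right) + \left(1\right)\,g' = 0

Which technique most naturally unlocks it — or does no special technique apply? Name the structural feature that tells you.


Technique: no special technique — solved for the derivative, no g appears — this is antidifferentiation in γ wearing ODE clothing.


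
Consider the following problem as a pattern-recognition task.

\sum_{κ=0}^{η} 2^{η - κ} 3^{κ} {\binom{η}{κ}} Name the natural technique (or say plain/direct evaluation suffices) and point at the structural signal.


Technique: the binomial theorem — binomial coefficients against complementary powers of 3 and 2: recognize the binomial expansion and resum.


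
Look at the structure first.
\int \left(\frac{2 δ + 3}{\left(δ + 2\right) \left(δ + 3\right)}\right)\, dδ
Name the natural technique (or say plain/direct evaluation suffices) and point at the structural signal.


Technique: partial fractions — a proper rational integrand whose denominator splits into simpler factors — decompose into partial fractions first.


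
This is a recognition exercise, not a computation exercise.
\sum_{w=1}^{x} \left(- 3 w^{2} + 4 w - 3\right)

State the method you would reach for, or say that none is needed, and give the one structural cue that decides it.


Verdict: no special technique — nothing telescopes and nothing is geometric; polynomial terms in w sum term by term.


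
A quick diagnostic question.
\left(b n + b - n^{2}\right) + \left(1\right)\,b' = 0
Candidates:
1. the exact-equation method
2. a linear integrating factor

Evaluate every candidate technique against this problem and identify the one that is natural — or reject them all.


Diagnosis: a linear integrating factor — linear in the unknown with genuine forcing: multiply through by the exponential of the integrated coefficient and the left side closes into one derivative.
- the exact-equation method — no potential function has this form as its differential, as written.
- a linear integrating factor: applicable, and directly so.


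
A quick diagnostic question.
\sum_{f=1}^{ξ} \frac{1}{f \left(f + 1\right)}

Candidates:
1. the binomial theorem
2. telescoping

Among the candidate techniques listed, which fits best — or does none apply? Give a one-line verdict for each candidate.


Method: telescoping — after splitting \frac{1}{f \left(f + 1\right)} into partial fractions, the pieces are shifted copies of one function and cancel telescopically.
- the binomial theorem — no binomial coefficients pair up with complementary powers here.
- telescoping — yes — fits the structure here.


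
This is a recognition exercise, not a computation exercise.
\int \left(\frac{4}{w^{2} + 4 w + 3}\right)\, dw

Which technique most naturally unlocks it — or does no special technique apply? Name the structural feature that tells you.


Verdict: partial fractions — w^{2} + 4 w + 3 splits into linear pieces, so the quotient is a sum of simple fractions — decompose before integrating.


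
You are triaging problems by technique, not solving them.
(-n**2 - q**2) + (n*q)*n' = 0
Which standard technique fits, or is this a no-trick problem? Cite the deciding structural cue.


Diagnosis: the homogeneous substitution — solved for the derivative, the right side is unchanged under scaling q and n together — it depends only on the ratio n/q, so substitute a single ratio variable. A Bernoulli substitution is a fair alternative on this equation directly; the homogeneous reading takes it as given.


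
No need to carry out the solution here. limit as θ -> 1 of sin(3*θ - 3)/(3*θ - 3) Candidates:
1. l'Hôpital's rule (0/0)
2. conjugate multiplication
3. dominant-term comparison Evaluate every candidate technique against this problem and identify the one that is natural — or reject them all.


Best approach: l'Hôpital's rule (0/0) — the 0/0 form at 1 is the signature situation for l'Hôpital's rule. Expanding numerator and denominator to first order gives the same value — the rule automates exactly that.
- l'Hôpital's rule (0/0) — applicable, and directly so.
- conjugate multiplication — there are no radicals in tension whose conjugate would simplify matters.
- dominant-term comparison — no dominant power emerges to decide the limit by degree comparison.


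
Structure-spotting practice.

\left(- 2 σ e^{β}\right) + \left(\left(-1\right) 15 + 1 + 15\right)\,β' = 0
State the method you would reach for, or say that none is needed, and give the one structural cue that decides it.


Diagnosis: separation of variables — one side of the product carries the independent variable, the other the unknown — the textbook separation shape.


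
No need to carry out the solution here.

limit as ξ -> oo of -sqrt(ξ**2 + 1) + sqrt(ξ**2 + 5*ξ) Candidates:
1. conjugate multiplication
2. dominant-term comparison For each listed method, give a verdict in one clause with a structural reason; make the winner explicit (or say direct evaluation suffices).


Technique: conjugate multiplication — infinity minus infinity with a radical in play — multiply by the conjugate so the divergences of sqrt(ξ**2 + 5*ξ) and sqrt(ξ**2 + 1) annihilate.
- conjugate multiplication — a fit — the right tool for this form.
- dominant-term comparison — no dominant-degree comparison decides it.


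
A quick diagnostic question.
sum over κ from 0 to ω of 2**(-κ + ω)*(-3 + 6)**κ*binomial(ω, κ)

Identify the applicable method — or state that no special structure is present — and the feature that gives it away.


Method: the binomial theorem — the binomial coefficients weight matched powers of (-3 + 6) and 2, which is exactly the expansion of a binomial power.


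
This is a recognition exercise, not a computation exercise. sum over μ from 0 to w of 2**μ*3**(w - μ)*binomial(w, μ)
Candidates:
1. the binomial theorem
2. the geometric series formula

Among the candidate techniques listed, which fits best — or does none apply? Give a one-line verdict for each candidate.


Diagnosis: the binomial theorem — the summand is term μ of a binomial expansion in 2 and 3; the whole sum is a single power.
- the binomial theorem: yes — fits the structure here.
- the geometric series formula: the ratio of consecutive terms depends on the index.


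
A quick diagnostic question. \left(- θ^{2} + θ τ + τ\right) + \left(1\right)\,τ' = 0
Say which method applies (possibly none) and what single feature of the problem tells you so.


Technique: a linear integrating factor — the unknown enters only to the first power against a nonzero forcing term — the integrating-factor template applies directly.


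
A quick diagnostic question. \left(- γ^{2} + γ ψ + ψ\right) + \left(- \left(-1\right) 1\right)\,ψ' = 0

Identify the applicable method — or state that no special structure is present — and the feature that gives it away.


Technique: a linear integrating factor — the unknown enters only to the first power against a nonzero forcing term — the integrating-factor template applies directly.


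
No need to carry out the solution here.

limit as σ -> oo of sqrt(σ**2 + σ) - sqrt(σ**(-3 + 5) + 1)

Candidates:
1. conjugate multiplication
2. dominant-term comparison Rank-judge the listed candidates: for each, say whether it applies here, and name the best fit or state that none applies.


Best approach: conjugate multiplication — this difference gives up after one conjugate multiplication — the radical structure cancels against its conjugate.
- conjugate multiplication — yes, a natural case for it.
- dominant-term comparison — no ranking of term growth rates resolves the limit here.


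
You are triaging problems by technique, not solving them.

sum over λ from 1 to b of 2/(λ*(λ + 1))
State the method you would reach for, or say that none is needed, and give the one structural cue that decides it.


Diagnosis: telescoping — 2/(λ*(λ + 1)) decomposes into shift-paired simple fractions; the series telescopes to finitely many boundary pieces.


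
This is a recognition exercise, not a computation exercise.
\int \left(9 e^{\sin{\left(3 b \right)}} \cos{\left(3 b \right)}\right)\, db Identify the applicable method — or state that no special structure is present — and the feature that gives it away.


Diagnosis: u-substitution — collected, the integrand has one factor that is, up to a constant, the derivative of an inner expression the rest depends on — substitute for that inner expression.


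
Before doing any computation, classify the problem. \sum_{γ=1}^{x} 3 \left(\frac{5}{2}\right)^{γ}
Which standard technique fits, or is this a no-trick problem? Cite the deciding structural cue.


Technique: the geometric series formula — the ratio of consecutive terms is the constant \frac{5}{2}, independent of the index — a geometric sum.


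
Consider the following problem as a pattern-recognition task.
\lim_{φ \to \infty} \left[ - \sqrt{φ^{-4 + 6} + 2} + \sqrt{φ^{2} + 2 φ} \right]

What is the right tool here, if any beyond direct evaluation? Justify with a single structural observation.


Diagnosis: conjugate multiplication — \sqrt{φ^{2} + 2 φ} and \sqrt{φ^{-4 + 6} + 2} both blow up, but their difference is tame once the conjugate rationalizes it.


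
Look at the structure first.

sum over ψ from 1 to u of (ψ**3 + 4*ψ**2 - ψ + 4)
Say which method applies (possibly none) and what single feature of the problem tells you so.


Method: no special technique — nothing telescopes and nothing is geometric; polynomial terms in ψ sum term by term.


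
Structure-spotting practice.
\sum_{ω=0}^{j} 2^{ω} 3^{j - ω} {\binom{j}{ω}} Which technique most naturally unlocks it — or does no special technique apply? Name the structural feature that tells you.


Diagnosis: the binomial theorem — {\binom{j}{ω}} weighting matched powers of 2 and 3 is the expanded form of (2 + 3)^j — fold it back up.


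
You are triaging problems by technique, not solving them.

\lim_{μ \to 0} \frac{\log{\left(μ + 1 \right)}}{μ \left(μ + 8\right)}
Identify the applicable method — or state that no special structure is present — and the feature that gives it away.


Method: l'Hôpital's rule (0/0) — substituting 0 gives 0 over 0; differentiate top and bottom once and re-evaluate. The standard small-argument limits would also carry it; the rule is the systematic route.


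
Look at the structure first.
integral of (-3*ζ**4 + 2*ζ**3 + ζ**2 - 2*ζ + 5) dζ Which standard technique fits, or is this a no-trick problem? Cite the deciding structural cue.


Verdict: no special technique — every term is a constant multiple of a power of ζ; term-wise power-rule integration needs no preliminary transformation.


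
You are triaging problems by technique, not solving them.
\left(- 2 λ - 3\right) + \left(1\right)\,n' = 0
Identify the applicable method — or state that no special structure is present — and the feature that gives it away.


Technique: no special technique — with n absent the equation is not coupled at all: direct integration in λ.


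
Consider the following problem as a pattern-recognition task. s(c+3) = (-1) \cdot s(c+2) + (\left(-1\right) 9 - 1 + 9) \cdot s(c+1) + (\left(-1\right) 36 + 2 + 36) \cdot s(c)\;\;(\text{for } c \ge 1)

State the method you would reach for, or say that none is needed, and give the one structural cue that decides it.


Best approach: the characteristic-root method — because shifting c leaves the equation's coefficients unchanged, exponential trials reduce it to algebra.


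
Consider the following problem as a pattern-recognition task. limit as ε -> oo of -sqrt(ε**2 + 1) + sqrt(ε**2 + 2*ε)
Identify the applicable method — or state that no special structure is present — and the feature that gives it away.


Method: conjugate multiplication — divergence minus divergence hides a finite answer — expose it by pairing sqrt(ε**2 + 2*ε) - sqrt(ε**2 + 1) with its conjugate.


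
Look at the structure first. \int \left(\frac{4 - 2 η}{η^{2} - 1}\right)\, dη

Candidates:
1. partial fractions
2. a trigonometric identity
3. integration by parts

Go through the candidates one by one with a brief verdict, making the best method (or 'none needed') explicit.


Diagnosis: partial fractions — each factor of η^{2} - 1 owns one elementary piece of the integrand — separate them and integrate piecewise.
- partial fractions — yes — fits the structure here.
- a trigonometric identity — there is no trigonometric structure at all — the integrand carries no sine or cosine to rewrite.
- integration by parts: the nonconstant-polynomial-times-standard-kernel pattern (an exp, sine, cosine, or logarithm partner) is absent.


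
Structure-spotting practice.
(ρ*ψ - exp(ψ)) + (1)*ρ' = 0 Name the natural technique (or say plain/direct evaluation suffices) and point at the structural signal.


Technique: a linear integrating factor — the equation is linear in ρ with coefficient ψ; multiplying by the integrating factor exp(∫ψ) makes the left side a perfect derivative.


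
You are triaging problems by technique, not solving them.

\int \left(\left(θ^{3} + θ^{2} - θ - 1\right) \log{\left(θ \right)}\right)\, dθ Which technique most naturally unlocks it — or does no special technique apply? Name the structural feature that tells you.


Best approach: integration by parts — logs resist antidifferentiation but differentiate beautifully; pair \log{\left(θ \right)} with the polynomial θ^{3} + θ^{2} - θ - 1 via parts.


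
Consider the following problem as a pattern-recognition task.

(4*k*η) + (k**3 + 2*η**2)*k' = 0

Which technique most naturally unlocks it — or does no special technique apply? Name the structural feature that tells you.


Technique: the exact-equation method — d/dk of 4*k*η equals d/dη of k**3 + 2*η**2: the form is a total differential of one potential — integrate it exactly.


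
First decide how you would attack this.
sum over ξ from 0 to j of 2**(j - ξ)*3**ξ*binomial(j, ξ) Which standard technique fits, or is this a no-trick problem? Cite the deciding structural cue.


Technique: the binomial theorem — the binomial coefficients weight matched powers of 3 and 2, which is exactly the expansion of a binomial power.


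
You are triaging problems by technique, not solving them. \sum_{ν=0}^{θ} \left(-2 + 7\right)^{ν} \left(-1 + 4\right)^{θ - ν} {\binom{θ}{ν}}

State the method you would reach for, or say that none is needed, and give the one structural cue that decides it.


Best approach: the binomial theorem — {\binom{θ}{ν}} weighting matched powers of (-2 + 7) and (-1 + 4) is the expanded form of ((-2 + 7) + (-1 + 4))^θ — fold it back up.


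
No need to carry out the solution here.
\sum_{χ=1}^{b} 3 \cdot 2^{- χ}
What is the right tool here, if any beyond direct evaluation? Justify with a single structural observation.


Technique: the geometric series formula — consecutive terms stand in a fixed index-free ratio — the geometric sum formula closes it.


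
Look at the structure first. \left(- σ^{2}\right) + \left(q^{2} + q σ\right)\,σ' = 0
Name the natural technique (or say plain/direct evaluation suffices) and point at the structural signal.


Best approach: the homogeneous substitution — the slope's numerator and denominator have matching total degree, so it depends only on σ/q and the ratio substitution collapses it. Suitably rearranged — at times with the variables' roles exchanged — this doubles as a Bernoulli equation; the homogeneous reading needs no such setup.


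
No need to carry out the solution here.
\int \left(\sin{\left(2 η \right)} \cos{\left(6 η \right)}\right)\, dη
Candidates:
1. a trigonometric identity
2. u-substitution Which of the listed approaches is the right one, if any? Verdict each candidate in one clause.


Verdict: a trigonometric identity — the product \sin{\left(2 η \right)} \cos{\left(6 η \right)} converts to a sum of single-frequency sinusoids via the product-to-sum identity.
- a trigonometric identity — yes — fits the structure here.
- u-substitution: no subexpression of the integrand serves as a whole-integral substitution inner — individual terms may offer their own, but none carries its derivative as a factor of the full integrand; a working change of variable would have to be constructed from outside the expression.


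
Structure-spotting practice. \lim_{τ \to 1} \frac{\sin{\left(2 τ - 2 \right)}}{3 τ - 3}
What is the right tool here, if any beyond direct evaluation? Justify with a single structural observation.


Verdict: l'Hôpital's rule (0/0) — both numerator and denominator vanish at 1: the genuine 0/0 indeterminate that l'Hôpital exists for. A local series expansion at the point resolves it as well; the rule is the packaged version of that step.


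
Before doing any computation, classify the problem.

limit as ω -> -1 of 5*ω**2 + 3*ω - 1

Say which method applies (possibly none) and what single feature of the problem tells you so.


Best approach: no special technique — the function is continuous at -1; evaluation is itself the limit, no machinery required.


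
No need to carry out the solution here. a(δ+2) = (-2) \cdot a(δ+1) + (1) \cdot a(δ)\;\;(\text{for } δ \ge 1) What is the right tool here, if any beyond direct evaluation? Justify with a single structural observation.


Best approach: the characteristic-root method — linear, homogeneous, constant coefficients: solutions of the form r^δ exist — find the roots of the characteristic polynomial.


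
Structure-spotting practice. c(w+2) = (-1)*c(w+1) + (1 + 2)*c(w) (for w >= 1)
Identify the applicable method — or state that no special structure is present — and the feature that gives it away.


Best approach: the characteristic-root method — every coefficient is a fixed number and the forcing is zero — substitute r^w and read off the root equation.


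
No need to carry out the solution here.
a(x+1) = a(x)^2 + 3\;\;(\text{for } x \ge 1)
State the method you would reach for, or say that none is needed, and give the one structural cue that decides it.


Diagnosis: no special technique — each new value is a nonlinear function of earlier ones — scaling arguments and superposition both fail.


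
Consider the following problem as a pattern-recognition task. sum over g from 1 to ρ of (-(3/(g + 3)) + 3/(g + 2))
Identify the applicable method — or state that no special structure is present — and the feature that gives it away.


Verdict: telescoping — difference-of-shifts structure (each term adds 3/(g + 2), then subtracts its one-index-advanced value, which the following term adds back) leaves only the first and last pieces standing.


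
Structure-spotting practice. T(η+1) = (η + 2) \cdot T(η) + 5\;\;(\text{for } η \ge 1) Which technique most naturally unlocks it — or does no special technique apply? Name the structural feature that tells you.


Method: a summation factor — first-order, linear, moving coefficient η + 2: the discrete analogue of an integrating factor handles it.


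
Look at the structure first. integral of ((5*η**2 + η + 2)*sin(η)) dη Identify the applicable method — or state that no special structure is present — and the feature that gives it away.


Verdict: integration by parts — a polynomial factor 5*η**2 + η + 2 multiplies sin(η); differentiating 5*η**2 + η + 2 lowers its degree while sin(η) integrates cleanly, so parts wins.


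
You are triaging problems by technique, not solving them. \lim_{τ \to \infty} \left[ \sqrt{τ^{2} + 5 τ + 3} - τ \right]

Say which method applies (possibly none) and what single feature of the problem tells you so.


Best approach: conjugate multiplication — turning the difference into a conjugate-rationalized ratio makes the limit readable.


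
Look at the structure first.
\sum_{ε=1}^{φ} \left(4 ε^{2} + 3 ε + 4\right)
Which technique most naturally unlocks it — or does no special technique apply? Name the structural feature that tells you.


Method: no special technique — no cancellation, no constant ratio, no binomial weights — just polynomial terms summed directly.


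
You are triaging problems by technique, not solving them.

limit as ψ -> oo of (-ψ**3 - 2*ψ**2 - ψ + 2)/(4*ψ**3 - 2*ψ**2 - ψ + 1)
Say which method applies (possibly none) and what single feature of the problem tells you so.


Method: dominant-term comparison — at large ψ only the top-degree terms survive; compare the leading terms and the limit falls out. Viewed as a single quotient this is an ∞/∞ form — an at-infinity application of l'Hôpital's rule would also resolve it; comparing leading growth reads the answer without differentiating.


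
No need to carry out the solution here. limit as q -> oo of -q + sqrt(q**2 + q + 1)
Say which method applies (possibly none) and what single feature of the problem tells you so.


Method: conjugate multiplication — the difference sqrt(q**2 + q + 1) - q is an ∞ − ∞ stalemate; its conjugate partner breaks the tie.


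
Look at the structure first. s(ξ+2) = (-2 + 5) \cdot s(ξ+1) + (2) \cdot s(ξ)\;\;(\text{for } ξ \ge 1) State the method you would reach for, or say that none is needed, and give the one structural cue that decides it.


Verdict: the characteristic-root method — try a geometric ansatz r^ξ: constant coefficients turn the recurrence into one polynomial equation in r.


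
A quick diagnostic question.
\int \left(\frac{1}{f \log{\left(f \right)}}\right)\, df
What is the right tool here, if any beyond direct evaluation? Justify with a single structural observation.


Method: u-substitution — collected, the integrand has one factor that is, up to a constant, the derivative of an inner expression the rest depends on — substitute for that inner expression.


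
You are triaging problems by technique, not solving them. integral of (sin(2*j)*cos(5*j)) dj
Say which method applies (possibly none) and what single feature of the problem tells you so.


Best approach: a trigonometric identity — sin(2*j)*cos(5*j) mixes two frequencies; the product-to-sum identity splits it into single-frequency sinusoids.


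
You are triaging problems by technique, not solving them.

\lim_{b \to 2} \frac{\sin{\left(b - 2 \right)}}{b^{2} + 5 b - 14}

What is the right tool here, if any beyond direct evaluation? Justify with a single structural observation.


Technique: l'Hôpital's rule (0/0) — both numerator and denominator vanish at 2: the genuine 0/0 indeterminate that l'Hôpital exists for. A local series expansion at the point resolves it as well; the rule is the packaged version of that step.


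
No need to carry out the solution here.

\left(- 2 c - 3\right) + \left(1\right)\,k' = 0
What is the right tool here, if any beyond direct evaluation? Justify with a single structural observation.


Method: no special technique — solved for the derivative, no k appears — this is antidifferentiation in c wearing ODE clothing.


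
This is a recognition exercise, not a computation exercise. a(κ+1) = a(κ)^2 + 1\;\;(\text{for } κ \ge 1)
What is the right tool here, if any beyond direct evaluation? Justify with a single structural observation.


Method: no special technique — the recurrence is nonlinear in the sequence terms; no linear-recurrence method fits it as written — one iterates or studies it directly.


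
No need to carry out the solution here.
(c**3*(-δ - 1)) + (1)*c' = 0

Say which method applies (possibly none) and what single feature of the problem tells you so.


Verdict: separation of variables — separating collects all c-dependence with the derivative and leaves all δ-dependence opposite: variables separate.


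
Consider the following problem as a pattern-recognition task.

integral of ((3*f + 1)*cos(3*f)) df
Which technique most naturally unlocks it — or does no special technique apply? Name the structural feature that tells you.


Diagnosis: integration by parts — differentiate 3*f + 1, integrate cos(3*f): each pass lowers the polynomial degree, so parts terminates.


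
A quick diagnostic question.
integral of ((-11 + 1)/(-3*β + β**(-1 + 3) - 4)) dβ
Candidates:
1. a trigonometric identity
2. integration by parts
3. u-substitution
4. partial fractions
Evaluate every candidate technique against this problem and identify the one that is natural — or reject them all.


Best approach: partial fractions — the bottom factors while the top stays lower-degree — split into simple fractions and integrate piece by piece.
- a trigonometric identity — no sine or cosine appears, so there is nothing for a trigonometric identity to act on.
- integration by parts: there is no nonconstant-polynomial-times-kernel split with an exp, sine, cosine (degree-1 argument), or logarithm partner.
- u-substitution: no subexpression of the integrand serves as a whole-integral substitution inner — individual terms may offer their own, but none carries its derivative as a factor of the full integrand; a working change of variable would have to be constructed from outside the expression.
- partial fractions — applicable, and directly so.


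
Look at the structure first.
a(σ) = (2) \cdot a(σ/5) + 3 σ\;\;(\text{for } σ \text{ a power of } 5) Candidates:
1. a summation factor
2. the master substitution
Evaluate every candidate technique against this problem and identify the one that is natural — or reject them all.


Verdict: the master substitution — the argument shrinks by the factor 5, so measure the index on a logarithmic scale and the recursion becomes a shift.
- a summation factor — a divided-index call is outside the fixed-shift first-order family a summation factor normalizes.
- the master substitution — applicable, and directly so.


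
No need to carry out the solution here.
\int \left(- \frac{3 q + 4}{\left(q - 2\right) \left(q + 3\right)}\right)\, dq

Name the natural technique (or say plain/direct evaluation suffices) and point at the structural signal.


Method: partial fractions — a proper rational integrand whose denominator splits into simpler factors — decompose into partial fractions first.


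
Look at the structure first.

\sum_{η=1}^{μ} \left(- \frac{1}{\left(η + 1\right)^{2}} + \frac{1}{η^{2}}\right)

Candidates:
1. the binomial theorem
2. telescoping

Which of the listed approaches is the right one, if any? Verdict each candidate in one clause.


Verdict: telescoping — difference-of-shifts structure (each term adds \frac{1}{η^{2}}, then subtracts its one-index-advanced value, which the following term adds back) leaves only the first and last pieces standing.
- the binomial theorem — the terms do not reassemble into a binomial power.
- telescoping — yes — fits the structure here.


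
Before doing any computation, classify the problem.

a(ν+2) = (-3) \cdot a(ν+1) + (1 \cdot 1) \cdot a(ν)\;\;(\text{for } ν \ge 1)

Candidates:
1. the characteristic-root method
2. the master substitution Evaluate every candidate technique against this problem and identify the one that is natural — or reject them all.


Best approach: the characteristic-root method — try a geometric ansatz r^ν: constant coefficients turn the recurrence into one polynomial equation in r.
- the characteristic-root method — a fit — the right tool for this form.
- the master substitution — the recursive argument is a shift of the index, not a fixed fraction of it.


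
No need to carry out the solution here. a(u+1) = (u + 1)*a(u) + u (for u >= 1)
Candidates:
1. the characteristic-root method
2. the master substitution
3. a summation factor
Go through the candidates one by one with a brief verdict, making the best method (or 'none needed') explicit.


Diagnosis: a summation factor — rescale the sequence by the product of the weights u + 1 so far — the recurrence collapses to a plain running sum.
- the characteristic-root method — the coefficients change with the index, which the root method cannot absorb.
- the master substitution — the recursive argument is a shift of the index, not a fixed fraction of it.
- a summation factor — applicable, and directly so.


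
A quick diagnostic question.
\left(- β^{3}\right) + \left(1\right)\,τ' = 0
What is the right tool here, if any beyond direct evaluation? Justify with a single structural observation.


Diagnosis: no special technique — the slope is a function of β alone, so integrate both sides directly.


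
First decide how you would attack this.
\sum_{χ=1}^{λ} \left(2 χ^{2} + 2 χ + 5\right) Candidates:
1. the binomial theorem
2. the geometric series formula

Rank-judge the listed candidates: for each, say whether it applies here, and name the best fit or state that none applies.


Method: no special technique — no cancellation, no constant ratio, no binomial weights — just polynomial terms summed directly.
- the binomial theorem — no binomial coefficients pair with matched powers.
- the geometric series formula: there is no constant term-to-term ratio.


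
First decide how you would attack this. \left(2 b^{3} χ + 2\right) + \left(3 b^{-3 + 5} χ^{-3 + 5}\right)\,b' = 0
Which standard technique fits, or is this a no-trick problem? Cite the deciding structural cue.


Method: the exact-equation method — the mixed-partials test passes for 2 b^{3} χ + 2 and 3 b^{-3 + 5} χ^{-3 + 5}, so a potential function exists as presented.


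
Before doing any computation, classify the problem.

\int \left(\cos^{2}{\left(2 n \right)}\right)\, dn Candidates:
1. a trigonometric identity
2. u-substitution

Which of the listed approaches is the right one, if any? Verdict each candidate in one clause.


Best approach: a trigonometric identity — even powers like \cos^{2}{\left(2 n \right)} never integrate directly; the half-angle identity lowers the degree first.
- a trigonometric identity — yes, a natural case for it.
- u-substitution — no subexpression of the integrand pairs with its own derivative as a factor — individual terms may offer their own substitutions, but any change of variable covering the whole integral would have to be constructed from outside the expression.


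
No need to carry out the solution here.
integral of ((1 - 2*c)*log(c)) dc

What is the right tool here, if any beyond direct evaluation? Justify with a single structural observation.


Best approach: integration by parts — log(c) blocks direct integration but differentiates to something rational — parts with the polynomial factor 1 - 2*c as dv.


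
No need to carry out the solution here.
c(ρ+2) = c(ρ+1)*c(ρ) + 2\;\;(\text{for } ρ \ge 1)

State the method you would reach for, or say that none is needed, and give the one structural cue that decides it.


Method: no special technique — this one you iterate or analyze qualitatively: the nonlinearity defeats linear solution methods.


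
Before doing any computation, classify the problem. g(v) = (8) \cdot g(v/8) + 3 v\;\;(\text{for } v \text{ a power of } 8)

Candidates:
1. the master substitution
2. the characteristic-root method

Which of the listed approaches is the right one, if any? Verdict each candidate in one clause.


Technique: the master substitution — the argument contracts 8-fold per step: reindex v exponentially and solve the linear recurrence in the new index.
- the master substitution: applicable, and directly so.
- the characteristic-root method — the recursion divides its index rather than shifting it — outside the constant-shift family the root method covers.


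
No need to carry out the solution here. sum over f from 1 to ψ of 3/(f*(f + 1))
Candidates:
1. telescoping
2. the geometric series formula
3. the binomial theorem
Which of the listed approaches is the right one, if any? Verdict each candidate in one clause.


Technique: telescoping — 3/(f*(f + 1)) is a collapsed telescope: expand it into simple fractions to see the cancellation.
- telescoping: applies; the problem has the shape this method handles.
- the geometric series formula: the term-to-term ratio changes with the index, so the geometric formula cannot close it.
- the binomial theorem — there is no sum-raised-to-a-power identity hiding in these terms.


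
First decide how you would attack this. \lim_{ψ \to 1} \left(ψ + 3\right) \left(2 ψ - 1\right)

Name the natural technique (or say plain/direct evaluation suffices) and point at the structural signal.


Verdict: no special technique — the expression is continuous at 1 — substitute and evaluate; no indeterminate form appears.


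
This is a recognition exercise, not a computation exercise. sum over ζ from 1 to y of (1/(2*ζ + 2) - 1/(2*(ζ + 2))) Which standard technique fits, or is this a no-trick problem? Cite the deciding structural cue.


Diagnosis: telescoping — write out three consecutive terms and watch the interior cancel: the advanced copy one term subtracts reappears as the very next term's leading piece, pair after pair.


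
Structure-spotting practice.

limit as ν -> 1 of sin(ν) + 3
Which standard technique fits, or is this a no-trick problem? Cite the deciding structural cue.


Diagnosis: no special technique — no denominator vanishes and nothing blows up at 1: direct substitution is the whole computation.
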